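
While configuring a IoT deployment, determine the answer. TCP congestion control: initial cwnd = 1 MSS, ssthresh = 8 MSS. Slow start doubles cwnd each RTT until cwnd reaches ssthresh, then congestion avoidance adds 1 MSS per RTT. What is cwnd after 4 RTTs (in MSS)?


RTT 0: cwnd = 1 MSS (initial)
RTT 1: cwnd = 2 MSS (slow start, doubled)
RTT 2: cwnd = 4 MSS (slow start, doubled)
RTT 3: cwnd = 8 MSS (slow start, doubled)
RTT 4: cwnd = 9 MSS (congestion avoidance, +1)

9


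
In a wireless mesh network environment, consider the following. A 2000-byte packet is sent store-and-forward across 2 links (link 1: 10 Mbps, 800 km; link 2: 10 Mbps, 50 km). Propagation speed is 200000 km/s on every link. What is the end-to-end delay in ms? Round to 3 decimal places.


Packet = 2000 bytes = 16000 bits. Store-and-forward: sum (t_trans + t_prop) per link.
Link 1: t_trans = 16000/(10*10^6) s = 1.6000 ms; t_prop = 800/200000 s = 4.0000 ms; subtotal = 5.6000 ms
Link 2: t_trans = 16000/(10*10^6) s = 1.6000 ms; t_prop = 50/200000 s = 0.2500 ms; subtotal = 1.8500 ms
End-to-end = 5.6000 + 1.8500 = 7.4500 ms -> 7.450 ms (3 dp)

7.450


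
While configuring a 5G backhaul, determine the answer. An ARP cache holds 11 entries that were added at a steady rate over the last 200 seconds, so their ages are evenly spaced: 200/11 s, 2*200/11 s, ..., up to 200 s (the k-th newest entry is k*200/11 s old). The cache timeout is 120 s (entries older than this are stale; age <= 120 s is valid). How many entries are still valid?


Ages are k * 200/11 s for k = 1..11 (spacing = 18.1818 s).
Entry k is valid iff k * 200/11 <= 120 iff k <= 11 * 120 / 200 = 6.6000
n_valid = floor(6.6000) = 6
(n_stale = 11 - 6 = 5)

6


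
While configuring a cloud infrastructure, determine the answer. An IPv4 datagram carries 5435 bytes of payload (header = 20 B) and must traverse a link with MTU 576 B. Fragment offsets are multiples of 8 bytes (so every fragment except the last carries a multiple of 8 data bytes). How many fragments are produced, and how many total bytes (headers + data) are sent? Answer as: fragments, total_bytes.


Max data per non-final fragment = floor((MTU - header)/8)*8 = floor((576 - 20)/8)*8 = floor(556/8)*8 = 552 B
Final fragment needs no 8-byte alignment: it can carry up to MTU - header = 556 B
Non-final fragments needed = ceil((payload - 556) / 552) = ceil(4879/552) = ceil(8.8388) = 9
Number of fragments = 9 + 1 = 10
Fragment sizes (data): 9 * 552 B + 467 B (last, 467 <= 556 OK)
Total bytes sent = payload + n_frags * header = 5435 + 10*20 = 5435 + 200 = 5635 B

10, 5635


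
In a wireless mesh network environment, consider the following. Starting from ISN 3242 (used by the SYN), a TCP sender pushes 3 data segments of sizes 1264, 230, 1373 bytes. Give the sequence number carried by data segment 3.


The SYN occupies sequence number ISN = 3242, so the first data byte is ISN + 1 = 3243.
SEQ of data segment i = (ISN + 1) + sum of payload sizes of segments 1..i-1.
Segment 1: SEQ = 3243, payload = 1264 bytes
Segment 2: SEQ = 4507, payload = 230 bytes
Segment 3: SEQ = 4737, payload = 1373 bytes
SEQ of segment 3 = 3243 + 1264 + 230 = 4737

4737


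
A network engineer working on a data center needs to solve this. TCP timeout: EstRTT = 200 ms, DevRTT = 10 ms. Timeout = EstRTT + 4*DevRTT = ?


Given: EstRTT = 200 ms, DevRTT = 10 ms
Timeout = EstRTT + 4 * DevRTT
4 * DevRTT = 4 * 10 = 40
Timeout = 200 + 40 = 240 ms

240


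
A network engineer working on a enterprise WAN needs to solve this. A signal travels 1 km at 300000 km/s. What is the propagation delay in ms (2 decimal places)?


Given: distance = 1 km, speed = 300000 km/s
Delay = distance / speed = 1 / 300000 seconds
Delay in ms = 1 * 1000 / 300000
Delay = 0.0033 ms
Rounded to 2 dp = 0.00 ms

0.00


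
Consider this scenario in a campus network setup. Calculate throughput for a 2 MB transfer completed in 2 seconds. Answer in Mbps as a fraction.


Given: file = 2 MB, time = 2 s
File in Mb = 2 * 8 = 16 Mb
Throughput = 16 / 2 Mbps
Throughput = 8 Mbps

8


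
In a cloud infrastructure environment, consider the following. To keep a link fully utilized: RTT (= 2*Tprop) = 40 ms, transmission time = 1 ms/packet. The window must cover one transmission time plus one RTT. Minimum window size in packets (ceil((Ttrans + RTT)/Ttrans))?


Given: Ttrans = 1 ms, RTT = 40 ms (= 2 * Tprop, Tprop = 20 ms)
Time until first ACK returns = Ttrans + RTT = 1 + 40 = 41 ms
Need W * Ttrans >= Ttrans + RTT  ->  W >= (Ttrans + RTT) / Ttrans
(Ttrans + RTT) / Ttrans = 41 / 1 = 41
W_min = ceil(41) = 41

41


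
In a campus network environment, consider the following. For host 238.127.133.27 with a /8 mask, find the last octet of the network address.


Given: IP = 238.127.133.27, prefix = /8
Subnet mask = 255.0.0.0
Last octet of IP: 27
Last octet of mask: 0
Network last octet = 27 AND 0 = 0

0


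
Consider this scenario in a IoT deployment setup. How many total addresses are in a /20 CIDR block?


Given: CIDR prefix /20
Host bits = 32 - 20 = 12
Total addresses = 2^12 = 4096

4096


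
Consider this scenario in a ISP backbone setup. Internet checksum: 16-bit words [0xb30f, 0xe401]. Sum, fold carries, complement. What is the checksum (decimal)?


Given words: [0xb30f, 0xe401]
Step 1: Sum all words
Raw sum = 45839 + 58369 = 104208
Step 2: Fold carry: (38672 + 1) = 38673
One's complement = ~38673 & 0xFFFF = 26862

26862


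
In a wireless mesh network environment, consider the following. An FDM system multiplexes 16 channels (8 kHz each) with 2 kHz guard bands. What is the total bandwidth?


Given: 16 channels, 8 kHz each, guard = 2 kHz
Channel bandwidth = 16 * 8 = 128 kHz
Guard bands = 15 gaps * 2 kHz = 30 kHz
Total = 128 + 30 = 158 kHz

158


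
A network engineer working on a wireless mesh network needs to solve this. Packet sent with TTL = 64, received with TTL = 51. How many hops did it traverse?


Given: initial TTL = 64, received TTL = 51
Hops = initial TTL - received TTL
Hops = 64 - 51 = 13

13


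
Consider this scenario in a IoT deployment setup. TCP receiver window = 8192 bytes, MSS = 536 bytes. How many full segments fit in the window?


Given: RWND = 8192 bytes, MSS = 536 bytes
Full segments = floor(RWND / MSS)
Full segments = floor(8192 / 536)
Full segments = floor(15.2836) = 15

15


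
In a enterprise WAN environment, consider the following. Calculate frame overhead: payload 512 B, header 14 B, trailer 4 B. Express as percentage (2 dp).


Given: payload = 512 B, header = 14 B, trailer = 4 B
Overhead bytes = header + trailer = 14 + 4 = 18
Total frame = payload + overhead = 512 + 18 = 530
Overhead % = 18 / 530 * 100 = 3.3962% -> 3.40% (2 dp)

3.40


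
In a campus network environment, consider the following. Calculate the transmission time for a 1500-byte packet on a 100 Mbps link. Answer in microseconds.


Given: packet = 1500 bytes, bandwidth = 100 Mbps
Packet in bits = 1500 * 8 = 12000 bits
Bandwidth = 100 * 10^6 = 100000000 bps
Time = 12000 / 100000000 seconds
Time in us = 12000 * 10^6 / 100000000 = 120

120


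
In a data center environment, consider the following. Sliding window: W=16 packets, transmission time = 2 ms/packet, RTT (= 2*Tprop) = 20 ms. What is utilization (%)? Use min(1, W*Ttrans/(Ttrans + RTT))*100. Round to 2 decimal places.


Given: W = 16, Ttrans = 2 ms, RTT = 20 ms (= 2 * Tprop, Tprop = 10 ms)
Cycle time = Ttrans + RTT = 2 + 20 = 22 ms (first packet sent until its ACK returns)
W * Ttrans = 16 * 2 = 32 ms of sending per cycle
W * Ttrans / (Ttrans + RTT) = 32 / 22 = 1.454545
U = min(1, 1.454545) = 1.000000
U% = 100.00%

100.00


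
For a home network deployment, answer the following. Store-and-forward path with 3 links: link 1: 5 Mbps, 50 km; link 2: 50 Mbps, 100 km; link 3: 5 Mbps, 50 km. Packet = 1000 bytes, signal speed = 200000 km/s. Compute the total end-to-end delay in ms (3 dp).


Packet = 1000 bytes = 8000 bits. Store-and-forward: sum (t_trans + t_prop) per link.
Link 1: t_trans = 8000/(5*10^6) s = 1.6000 ms; t_prop = 50/200000 s = 0.2500 ms; subtotal = 1.8500 ms
Link 2: t_trans = 8000/(50*10^6) s = 0.1600 ms; t_prop = 100/200000 s = 0.5000 ms; subtotal = 0.6600 ms
Link 3: t_trans = 8000/(5*10^6) s = 1.6000 ms; t_prop = 50/200000 s = 0.2500 ms; subtotal = 1.8500 ms
End-to-end = 1.8500 + 0.6600 + 1.8500 = 4.3600 ms -> 4.360 ms (3 dp)

4.360


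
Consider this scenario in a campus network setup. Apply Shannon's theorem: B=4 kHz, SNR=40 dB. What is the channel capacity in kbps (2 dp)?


Given: B = 4 kHz, SNR = 40 dB
SNR linear = 10^(40/10) = 10000
1 + SNR = 10001
log2(10001) = 13.2878566418
C = 4 * 1000 * 13.2878566418 = 53151.4266 bps
C = 53.151427 kbps -> 53.15 kbps (2 dp)

53.15


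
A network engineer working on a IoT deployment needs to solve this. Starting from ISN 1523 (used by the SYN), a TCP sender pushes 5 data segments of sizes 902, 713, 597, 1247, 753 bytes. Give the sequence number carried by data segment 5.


The SYN occupies sequence number ISN = 1523, so the first data byte is ISN + 1 = 1524.
SEQ of data segment i = (ISN + 1) + sum of payload sizes of segments 1..i-1.
Segment 1: SEQ = 1524, payload = 902 bytes
Segment 2: SEQ = 2426, payload = 713 bytes
Segment 3: SEQ = 3139, payload = 597 bytes
Segment 4: SEQ = 3736, payload = 1247 bytes
Segment 5: SEQ = 4983, payload = 753 bytes
SEQ of segment 5 = 1524 + 902 + 713 + 597 + 1247 = 4983

4983


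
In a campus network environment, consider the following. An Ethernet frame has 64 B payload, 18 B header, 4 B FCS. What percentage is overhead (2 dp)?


Given: payload = 64 B, header = 18 B, trailer = 4 B
Overhead bytes = header + trailer = 18 + 4 = 22
Total frame = payload + overhead = 64 + 22 = 86
Overhead % = 22 / 86 * 100 = 25.5814% -> 25.58% (2 dp)

25.58


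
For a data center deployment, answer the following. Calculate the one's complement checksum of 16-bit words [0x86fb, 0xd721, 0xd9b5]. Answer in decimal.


Given words: [0x86fb, 0xd721, 0xd9b5]
Step 1: Sum all words
Raw sum = 34555 + 55073 + 55733 = 145361
Step 2: Fold carry: (14289 + 2) = 14291
One's complement = ~14291 & 0xFFFF = 51244

51244


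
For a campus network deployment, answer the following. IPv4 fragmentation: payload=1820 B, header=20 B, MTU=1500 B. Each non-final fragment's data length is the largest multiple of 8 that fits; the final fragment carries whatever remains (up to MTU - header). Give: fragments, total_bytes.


Max data per non-final fragment = floor((MTU - header)/8)*8 = floor((1500 - 20)/8)*8 = floor(1480/8)*8 = 1480 B
Final fragment needs no 8-byte alignment: it can carry up to MTU - header = 1480 B
Non-final fragments needed = ceil((payload - 1480) / 1480) = ceil(340/1480) = ceil(0.2297) = 1
Number of fragments = 1 + 1 = 2
Fragment sizes (data): 1 * 1480 B + 340 B (last, 340 <= 1480 OK)
Total bytes sent = payload + n_frags * header = 1820 + 2*20 = 1820 + 40 = 1860 B

2, 1860


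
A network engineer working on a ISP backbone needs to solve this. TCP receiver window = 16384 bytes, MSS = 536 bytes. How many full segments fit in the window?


Given: RWND = 16384 bytes, MSS = 536 bytes
Full segments = floor(RWND / MSS)
Full segments = floor(16384 / 536)
Full segments = floor(30.5672) = 30

30


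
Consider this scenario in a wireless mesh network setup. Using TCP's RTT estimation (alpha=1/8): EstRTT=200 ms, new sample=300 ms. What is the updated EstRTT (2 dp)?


Given: EstRTT = 200 ms, SampleRTT = 300 ms, alpha = 1/8
New EstRTT = (1 - alpha) * EstRTT + alpha * SampleRTT
(7/8) * 200 = 175
(1/8) * 300 = 37.5
New EstRTT = 175 + 37.5 = 212.5 ms -> 212.50 ms (2 dp)

212.50


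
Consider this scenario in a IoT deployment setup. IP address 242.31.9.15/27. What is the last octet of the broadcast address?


Given: IP = 242.31.9.15, prefix = /27
Host bits = 32 - 27 = 5
Network last octet = 15 AND mask = 0
Host part size = 2^5 - 1 = 31
Broadcast last octet = 0 OR 31 = 31

31


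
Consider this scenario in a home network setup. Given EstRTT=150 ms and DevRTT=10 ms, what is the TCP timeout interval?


Given: EstRTT = 150 ms, DevRTT = 10 ms
Timeout = EstRTT + 4 * DevRTT
4 * DevRTT = 4 * 10 = 40
Timeout = 150 + 40 = 190 ms

190


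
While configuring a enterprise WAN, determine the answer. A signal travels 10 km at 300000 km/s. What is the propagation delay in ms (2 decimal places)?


Given: distance = 10 km, speed = 300000 km/s
Delay = distance / speed = 10 / 300000 seconds
Delay in ms = 10 * 1000 / 300000
Delay = 0.0333 ms
Rounded to 2 dp = 0.03 ms

0.03


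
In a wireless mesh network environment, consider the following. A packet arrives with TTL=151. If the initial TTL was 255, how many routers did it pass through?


Given: initial TTL = 255, received TTL = 151
Hops = initial TTL - received TTL
Hops = 255 - 151 = 104

104


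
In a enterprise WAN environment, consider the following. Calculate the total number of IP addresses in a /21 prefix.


Given: CIDR prefix /21
Host bits = 32 - 21 = 11
Total addresses = 2^11 = 2048

2048


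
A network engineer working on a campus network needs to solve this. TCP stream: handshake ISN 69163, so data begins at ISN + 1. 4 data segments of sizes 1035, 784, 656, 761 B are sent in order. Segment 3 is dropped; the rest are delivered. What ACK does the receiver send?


SYN uses sequence number 69163; first data byte = ISN + 1 = 69164.
Segment 1: SEQ = 69164, len = 1035 B, covers [69164, 70198]
Segment 2: SEQ = 70199, len = 784 B, covers [70199, 70982]
Segment 3: SEQ = 70983, len = 656 B, covers [70983, 71638] [LOST]
Segment 4: SEQ = 71639, len = 761 B, covers [71639, 72399]
In-order data received: bytes [69164, 70982] (segments 1..2).
Segment 3 missing -> gap begins at byte 70983; later segments buffered out of order.
Cumulative ACK = next expected in-order byte = 69164 + 1035 + 784 = 70983

70983


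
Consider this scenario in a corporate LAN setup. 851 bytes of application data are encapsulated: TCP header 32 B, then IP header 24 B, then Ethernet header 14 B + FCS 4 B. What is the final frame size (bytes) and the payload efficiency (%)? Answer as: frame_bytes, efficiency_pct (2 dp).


TCP segment = 851 + 32 = 883 B
IP packet = 883 + 24 = 907 B
Ethernet frame = 907 + 14 + 4 = 925 B
Efficiency = app / frame = 851 / 925 = 0.920000 = 92.0000% -> 92.00% (2 dp)

925, 92.00


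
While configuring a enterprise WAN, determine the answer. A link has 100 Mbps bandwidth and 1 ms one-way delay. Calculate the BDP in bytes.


Given: bandwidth = 100 Mbps, delay = 1 ms
BDP in bits = 100 * 10^6 * 1 / 1000
BDP in bits = 100000
BDP in bytes = 100000 / 8 = 12500

12500


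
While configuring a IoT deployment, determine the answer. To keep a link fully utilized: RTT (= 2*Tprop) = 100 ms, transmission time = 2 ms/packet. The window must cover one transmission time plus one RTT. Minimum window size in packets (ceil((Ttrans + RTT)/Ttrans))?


Given: Ttrans = 2 ms, RTT = 100 ms (= 2 * Tprop, Tprop = 50 ms)
Time until first ACK returns = Ttrans + RTT = 2 + 100 = 102 ms
Need W * Ttrans >= Ttrans + RTT  ->  W >= (Ttrans + RTT) / Ttrans
(Ttrans + RTT) / Ttrans = 102 / 2 = 51
W_min = ceil(51) = 51

51


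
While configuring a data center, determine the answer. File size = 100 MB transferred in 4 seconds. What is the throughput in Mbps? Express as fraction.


Given: file = 100 MB, time = 4 s
File in Mb = 100 * 8 = 800 Mb
Throughput = 800 / 4 Mbps
Throughput = 200 Mbps

200


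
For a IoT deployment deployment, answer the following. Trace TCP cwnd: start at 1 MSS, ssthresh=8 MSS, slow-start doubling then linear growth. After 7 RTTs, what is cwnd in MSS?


RTT 0: cwnd = 1 MSS (initial)
RTT 1: cwnd = 2 MSS (slow start, doubled)
RTT 2: cwnd = 4 MSS (slow start, doubled)
RTT 3: cwnd = 8 MSS (slow start, doubled)
RTT 4: cwnd = 9 MSS (congestion avoidance, +1)
RTT 5: cwnd = 10 MSS (congestion avoidance, +1)
RTT 6: cwnd = 11 MSS (congestion avoidance, +1)
RTT 7: cwnd = 12 MSS (congestion avoidance, +1)

12


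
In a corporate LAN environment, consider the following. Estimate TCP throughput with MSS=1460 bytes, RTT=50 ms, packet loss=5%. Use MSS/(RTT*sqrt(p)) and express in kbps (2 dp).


Given: MSS = 1460 bytes, RTT = 50 ms, loss = 5%
RTT in seconds = 50 / 1000 = 0.05
Loss rate = 5% = 0.05
sqrt(loss) = sqrt(0.05) = 0.223606797750
Throughput (bytes/s) = 1460 / (0.05 * 0.223606797750) = 130586.3699
Throughput (kbps) = 130586.3699 * 8 / 1000 = 1044.690959 -> 1044.69 kbps (2 dp)

1044.69


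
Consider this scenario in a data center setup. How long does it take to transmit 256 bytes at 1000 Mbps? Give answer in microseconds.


Given: packet = 256 bytes, bandwidth = 1000 Mbps
Packet in bits = 256 * 8 = 2048 bits
Bandwidth = 1000 * 10^6 = 1000000000 bps
Time = 2048 / 1000000000 seconds
Time in us = 2048 * 10^6 / 1000000000 = 2.048

2.048


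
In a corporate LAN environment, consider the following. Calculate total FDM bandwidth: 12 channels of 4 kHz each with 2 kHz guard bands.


Given: 12 channels, 4 kHz each, guard = 2 kHz
Channel bandwidth = 12 * 4 = 48 kHz
Guard bands = 11 gaps * 2 kHz = 22 kHz
Total = 48 + 22 = 70 kHz

70


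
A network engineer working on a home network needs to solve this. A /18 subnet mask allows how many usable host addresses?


Given: subnet mask /18
Host bits = 32 - 18 = 14
Total addresses = 2^14 = 16384
Usable hosts = 16384 - 2 (network + broadcast) = 16382

16382


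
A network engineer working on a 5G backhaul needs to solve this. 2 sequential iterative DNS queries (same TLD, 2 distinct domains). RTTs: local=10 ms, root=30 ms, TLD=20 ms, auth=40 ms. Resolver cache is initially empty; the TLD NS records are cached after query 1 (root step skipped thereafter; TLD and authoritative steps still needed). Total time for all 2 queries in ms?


Lookup 1 (cold cache): local + root + TLD + auth = 10 + 30 + 20 + 40 = 100 ms
Lookups 2..2 (TLD NS cached -> skip root; new domain -> still ask TLD and auth): local + TLD + auth = 10 + 20 + 40 = 70 ms each
Remaining 1 lookups: 1 * 70 = 70 ms
Total = 100 + 70 = 170 ms

170


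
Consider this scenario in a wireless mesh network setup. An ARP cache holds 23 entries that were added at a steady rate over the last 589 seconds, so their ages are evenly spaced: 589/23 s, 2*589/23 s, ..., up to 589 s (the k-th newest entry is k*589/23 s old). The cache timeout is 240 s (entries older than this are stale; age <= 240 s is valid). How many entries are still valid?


Ages are k * 589/23 s for k = 1..23 (spacing = 25.6087 s).
Entry k is valid iff k * 589/23 <= 240 iff k <= 23 * 240 / 589 = 9.3718
n_valid = floor(9.3718) = 9
(n_stale = 23 - 9 = 14)

9


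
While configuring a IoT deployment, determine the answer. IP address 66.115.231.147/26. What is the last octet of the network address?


Given: IP = 66.115.231.147, prefix = /26
Subnet mask = 255.255.255.192
Last octet of IP: 147
Last octet of mask: 192
Network last octet = 147 AND 192 = 128

128


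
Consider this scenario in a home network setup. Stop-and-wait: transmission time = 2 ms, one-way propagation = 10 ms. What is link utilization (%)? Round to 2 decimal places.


Given: Ttrans = 2 ms, Tprop = 10 ms
RTT = 2 * Tprop = 2 * 10 = 20 ms
U = Ttrans / (Ttrans + RTT)
U = 2 / (2 + 20)
U = 2 / 22 = 0.090909
U% = 9.09%

9.09


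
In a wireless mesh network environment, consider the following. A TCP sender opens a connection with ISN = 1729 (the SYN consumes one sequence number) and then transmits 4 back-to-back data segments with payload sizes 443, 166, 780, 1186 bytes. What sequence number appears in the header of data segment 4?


The SYN occupies sequence number ISN = 1729, so the first data byte is ISN + 1 = 1730.
SEQ of data segment i = (ISN + 1) + sum of payload sizes of segments 1..i-1.
Segment 1: SEQ = 1730, payload = 443 bytes
Segment 2: SEQ = 2173, payload = 166 bytes
Segment 3: SEQ = 2339, payload = 780 bytes
Segment 4: SEQ = 3119, payload = 1186 bytes
SEQ of segment 4 = 1730 + 443 + 166 + 780 = 3119

3119


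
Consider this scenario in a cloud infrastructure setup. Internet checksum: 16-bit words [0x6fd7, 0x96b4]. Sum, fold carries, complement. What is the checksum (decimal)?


Given words: [0x6fd7, 0x96b4]
Step 1: Sum all words
Raw sum = 28631 + 38580 = 67211
Step 2: Fold carry: (1675 + 1) = 1676
One's complement = ~1676 & 0xFFFF = 63859

63859


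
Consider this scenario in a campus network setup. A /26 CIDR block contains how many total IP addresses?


Given: CIDR prefix /26
Host bits = 32 - 26 = 6
Total addresses = 2^6 = 64

64


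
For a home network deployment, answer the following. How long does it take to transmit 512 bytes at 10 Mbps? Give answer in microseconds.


Given: packet = 512 bytes, bandwidth = 10 Mbps
Packet in bits = 512 * 8 = 4096 bits
Bandwidth = 10 * 10^6 = 10000000 bps
Time = 4096 / 10000000 seconds
Time in us = 4096 * 10^6 / 10000000 = 409.6

409.6


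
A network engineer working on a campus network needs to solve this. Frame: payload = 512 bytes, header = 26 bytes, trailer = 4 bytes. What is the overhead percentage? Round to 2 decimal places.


Given: payload = 512 B, header = 26 B, trailer = 4 B
Overhead bytes = header + trailer = 26 + 4 = 30
Total frame = payload + overhead = 512 + 30 = 542
Overhead % = 30 / 542 * 100 = 5.5351% -> 5.54% (2 dp)

5.54


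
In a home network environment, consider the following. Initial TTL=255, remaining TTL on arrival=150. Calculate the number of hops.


Given: initial TTL = 255, received TTL = 150
Hops = initial TTL - received TTL
Hops = 255 - 150 = 105

105


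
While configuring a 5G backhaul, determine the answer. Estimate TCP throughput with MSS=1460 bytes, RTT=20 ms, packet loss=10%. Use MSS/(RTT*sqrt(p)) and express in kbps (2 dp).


Given: MSS = 1460 bytes, RTT = 20 ms, loss = 10%
RTT in seconds = 20 / 1000 = 0.02
Loss rate = 10% = 0.1
sqrt(loss) = sqrt(0.1) = 0.316227766017
Throughput (bytes/s) = 1460 / (0.02 * 0.316227766017) = 230846.2692
Throughput (kbps) = 230846.2692 * 8 / 1000 = 1846.770154 -> 1846.77 kbps (2 dp)

1846.77


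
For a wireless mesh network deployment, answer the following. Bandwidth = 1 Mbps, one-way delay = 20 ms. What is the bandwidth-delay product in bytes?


Given: bandwidth = 1 Mbps, delay = 20 ms
BDP in bits = 1 * 10^6 * 20 / 1000
BDP in bits = 20000
BDP in bytes = 20000 / 8 = 2500

2500


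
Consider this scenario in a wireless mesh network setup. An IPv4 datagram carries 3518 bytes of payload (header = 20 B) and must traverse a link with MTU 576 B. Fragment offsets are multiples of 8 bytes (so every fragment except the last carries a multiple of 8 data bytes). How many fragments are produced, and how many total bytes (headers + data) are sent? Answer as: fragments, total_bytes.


Max data per non-final fragment = floor((MTU - header)/8)*8 = floor((576 - 20)/8)*8 = floor(556/8)*8 = 552 B
Final fragment needs no 8-byte alignment: it can carry up to MTU - header = 556 B
Non-final fragments needed = ceil((payload - 556) / 552) = ceil(2962/552) = ceil(5.3659) = 6
Number of fragments = 6 + 1 = 7
Fragment sizes (data): 6 * 552 B + 206 B (last, 206 <= 556 OK)
Total bytes sent = payload + n_frags * header = 3518 + 7*20 = 3518 + 140 = 3658 B

7, 3658


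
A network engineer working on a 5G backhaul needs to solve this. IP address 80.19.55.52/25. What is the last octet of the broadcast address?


Given: IP = 80.19.55.52, prefix = /25
Host bits = 32 - 25 = 7
Network last octet = 52 AND mask = 0
Host part size = 2^7 - 1 = 127
Broadcast last octet = 0 OR 127 = 127

127


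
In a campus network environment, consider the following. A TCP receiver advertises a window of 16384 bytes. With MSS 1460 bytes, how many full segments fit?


Given: RWND = 16384 bytes, MSS = 1460 bytes
Full segments = floor(RWND / MSS)
Full segments = floor(16384 / 1460)
Full segments = floor(11.2219) = 11

11


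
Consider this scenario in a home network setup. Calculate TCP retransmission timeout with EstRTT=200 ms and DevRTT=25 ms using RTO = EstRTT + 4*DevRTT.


Given: EstRTT = 200 ms, DevRTT = 25 ms
Timeout = EstRTT + 4 * DevRTT
4 * DevRTT = 4 * 25 = 100
Timeout = 200 + 100 = 300 ms

300


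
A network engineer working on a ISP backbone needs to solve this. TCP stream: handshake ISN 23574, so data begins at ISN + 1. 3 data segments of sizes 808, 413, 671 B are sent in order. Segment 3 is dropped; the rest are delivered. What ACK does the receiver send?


SYN uses sequence number 23574; first data byte = ISN + 1 = 23575.
Segment 1: SEQ = 23575, len = 808 B, covers [23575, 24382]
Segment 2: SEQ = 24383, len = 413 B, covers [24383, 24795]
Segment 3: SEQ = 24796, len = 671 B, covers [24796, 25466] [LOST]
In-order data received: bytes [23575, 24795] (segments 1..2).
Segment 3 missing -> gap begins at byte 24796.
Cumulative ACK = next expected in-order byte = 23575 + 808 + 413 = 24796

24796


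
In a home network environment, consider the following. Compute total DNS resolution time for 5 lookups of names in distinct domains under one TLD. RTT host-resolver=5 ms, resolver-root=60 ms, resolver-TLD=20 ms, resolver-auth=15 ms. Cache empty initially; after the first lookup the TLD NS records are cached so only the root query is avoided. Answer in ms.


Lookup 1 (cold cache): local + root + TLD + auth = 5 + 60 + 20 + 15 = 100 ms
Lookups 2..5 (TLD NS cached -> skip root; new domain -> still ask TLD and auth): local + TLD + auth = 5 + 20 + 15 = 40 ms each
Remaining 4 lookups: 4 * 40 = 160 ms
Total = 100 + 160 = 260 ms

260


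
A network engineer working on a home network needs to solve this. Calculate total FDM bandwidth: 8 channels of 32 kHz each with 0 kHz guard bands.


Given: 8 channels, 32 kHz each, guard = 0 kHz
Channel bandwidth = 8 * 32 = 256 kHz
Guard bands = 7 gaps * 0 kHz = 0 kHz
Total = 256 + 0 = 256 kHz

256


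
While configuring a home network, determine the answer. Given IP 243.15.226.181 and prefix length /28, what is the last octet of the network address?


Given: IP = 243.15.226.181, prefix = /28
Subnet mask = 255.255.255.240
Last octet of IP: 181
Last octet of mask: 240
Network last octet = 181 AND 240 = 176

176


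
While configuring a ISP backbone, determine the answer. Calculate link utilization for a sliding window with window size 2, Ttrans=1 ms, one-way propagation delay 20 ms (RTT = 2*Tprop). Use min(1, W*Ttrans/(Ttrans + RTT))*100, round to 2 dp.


Given: W = 2, Ttrans = 1 ms, RTT = 40 ms (= 2 * Tprop, Tprop = 20 ms)
Cycle time = Ttrans + RTT = 1 + 40 = 41 ms (first packet sent until its ACK returns)
W * Ttrans = 2 * 1 = 2 ms of sending per cycle
W * Ttrans / (Ttrans + RTT) = 2 / 41 = 0.048780
U = min(1, 0.048780) = 0.048780
U% = 4.88%

4.88


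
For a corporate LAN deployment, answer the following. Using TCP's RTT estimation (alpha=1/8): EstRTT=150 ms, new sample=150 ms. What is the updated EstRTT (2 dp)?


Given: EstRTT = 150 ms, SampleRTT = 150 ms, alpha = 1/8
New EstRTT = (1 - alpha) * EstRTT + alpha * SampleRTT
(7/8) * 150 = 131.25
(1/8) * 150 = 18.75
New EstRTT = 131.25 + 18.75 = 150 ms -> 150.00 ms (2 dp)

150.00


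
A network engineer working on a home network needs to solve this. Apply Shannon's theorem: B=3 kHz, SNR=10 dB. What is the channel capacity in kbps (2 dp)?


Given: B = 3 kHz, SNR = 10 dB
SNR linear = 10^(10/10) = 10
1 + SNR = 11
log2(11) = 3.4594316186
C = 3 * 1000 * 3.4594316186 = 10378.2949 bps
C = 10.378295 kbps -> 10.38 kbps (2 dp)

10.38


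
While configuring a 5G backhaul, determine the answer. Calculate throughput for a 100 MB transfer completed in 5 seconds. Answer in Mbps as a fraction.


Given: file = 100 MB, time = 5 s
File in Mb = 100 * 8 = 800 Mb
Throughput = 800 / 5 Mbps
Throughput = 160 Mbps

160


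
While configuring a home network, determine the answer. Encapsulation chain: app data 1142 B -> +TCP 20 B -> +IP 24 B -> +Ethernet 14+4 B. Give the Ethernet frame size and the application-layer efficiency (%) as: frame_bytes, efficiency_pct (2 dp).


TCP segment = 1142 + 20 = 1162 B
IP packet = 1162 + 24 = 1186 B
Ethernet frame = 1186 + 14 + 4 = 1204 B
Efficiency = app / frame = 1142 / 1204 = 0.948505 = 94.8505% -> 94.85% (2 dp)

1204, 94.85


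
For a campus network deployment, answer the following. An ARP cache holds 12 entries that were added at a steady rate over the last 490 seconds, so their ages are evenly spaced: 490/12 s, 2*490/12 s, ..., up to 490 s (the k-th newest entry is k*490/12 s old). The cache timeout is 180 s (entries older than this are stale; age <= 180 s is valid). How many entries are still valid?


Ages are k * 490/12 s for k = 1..12 (spacing = 40.8333 s).
Entry k is valid iff k * 490/12 <= 180 iff k <= 12 * 180 / 490 = 4.4082
n_valid = floor(4.4082) = 4
(n_stale = 12 - 4 = 8)

4


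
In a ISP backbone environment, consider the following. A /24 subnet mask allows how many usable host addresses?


Given: subnet mask /24
Host bits = 32 - 24 = 8
Total addresses = 2^8 = 256
Usable hosts = 256 - 2 (network + broadcast) = 254

254


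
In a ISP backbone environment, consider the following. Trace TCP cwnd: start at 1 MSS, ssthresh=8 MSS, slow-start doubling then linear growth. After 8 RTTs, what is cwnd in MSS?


RTT 0: cwnd = 1 MSS (initial)
RTT 1: cwnd = 2 MSS (slow start, doubled)
RTT 2: cwnd = 4 MSS (slow start, doubled)
RTT 3: cwnd = 8 MSS (slow start, doubled)
RTT 4: cwnd = 9 MSS (congestion avoidance, +1)
RTT 5: cwnd = 10 MSS (congestion avoidance, +1)
RTT 6: cwnd = 11 MSS (congestion avoidance, +1)
RTT 7: cwnd = 12 MSS (congestion avoidance, +1)
RTT 8: cwnd = 13 MSS (congestion avoidance, +1)

13


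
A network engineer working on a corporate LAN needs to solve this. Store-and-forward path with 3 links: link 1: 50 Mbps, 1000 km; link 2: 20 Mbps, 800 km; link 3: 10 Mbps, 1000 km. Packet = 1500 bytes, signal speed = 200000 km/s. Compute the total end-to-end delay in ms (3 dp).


Packet = 1500 bytes = 12000 bits. Store-and-forward: sum (t_trans + t_prop) per link.
Link 1: t_trans = 12000/(50*10^6) s = 0.2400 ms; t_prop = 1000/200000 s = 5.0000 ms; subtotal = 5.2400 ms
Link 2: t_trans = 12000/(20*10^6) s = 0.6000 ms; t_prop = 800/200000 s = 4.0000 ms; subtotal = 4.6000 ms
Link 3: t_trans = 12000/(10*10^6) s = 1.2000 ms; t_prop = 1000/200000 s = 5.0000 ms; subtotal = 6.2000 ms
End-to-end = 5.2400 + 4.6000 + 6.2000 = 16.0400 ms -> 16.040 ms (3 dp)

16.040


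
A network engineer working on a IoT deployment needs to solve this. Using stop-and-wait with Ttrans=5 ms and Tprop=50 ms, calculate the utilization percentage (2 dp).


Given: Ttrans = 5 ms, Tprop = 50 ms
RTT = 2 * Tprop = 2 * 50 = 100 ms
U = Ttrans / (Ttrans + RTT)
U = 5 / (5 + 100)
U = 5 / 105 = 0.047619
U% = 4.76%

4.76


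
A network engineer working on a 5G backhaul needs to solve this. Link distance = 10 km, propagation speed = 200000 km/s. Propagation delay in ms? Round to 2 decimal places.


Given: distance = 10 km, speed = 200000 km/s
Delay = distance / speed = 10 / 200000 seconds
Delay in ms = 10 * 1000 / 200000
Delay = 0.0500 ms
Rounded to 2 dp = 0.05 ms

0.05


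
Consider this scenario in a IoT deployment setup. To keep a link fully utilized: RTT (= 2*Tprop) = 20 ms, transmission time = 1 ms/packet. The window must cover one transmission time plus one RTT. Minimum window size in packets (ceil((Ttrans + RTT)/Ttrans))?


Given: Ttrans = 1 ms, RTT = 20 ms (= 2 * Tprop, Tprop = 10 ms)
Time until first ACK returns = Ttrans + RTT = 1 + 20 = 21 ms
Need W * Ttrans >= Ttrans + RTT  ->  W >= (Ttrans + RTT) / Ttrans
(Ttrans + RTT) / Ttrans = 21 / 1 = 21
W_min = ceil(21) = 21

21


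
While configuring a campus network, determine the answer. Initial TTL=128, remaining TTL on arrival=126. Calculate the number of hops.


Given: initial TTL = 128, received TTL = 126
Hops = initial TTL - received TTL
Hops = 128 - 126 = 2

2


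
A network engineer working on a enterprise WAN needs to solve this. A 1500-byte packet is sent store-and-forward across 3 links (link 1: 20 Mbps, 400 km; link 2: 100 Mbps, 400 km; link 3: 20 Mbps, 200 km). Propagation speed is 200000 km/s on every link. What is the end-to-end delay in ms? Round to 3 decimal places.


Packet = 1500 bytes = 12000 bits. Store-and-forward: sum (t_trans + t_prop) per link.
Link 1: t_trans = 12000/(20*10^6) s = 0.6000 ms; t_prop = 400/200000 s = 2.0000 ms; subtotal = 2.6000 ms
Link 2: t_trans = 12000/(100*10^6) s = 0.1200 ms; t_prop = 400/200000 s = 2.0000 ms; subtotal = 2.1200 ms
Link 3: t_trans = 12000/(20*10^6) s = 0.6000 ms; t_prop = 200/200000 s = 1.0000 ms; subtotal = 1.6000 ms
End-to-end = 2.6000 + 2.1200 + 1.6000 = 6.3200 ms -> 6.320 ms (3 dp)

6.320


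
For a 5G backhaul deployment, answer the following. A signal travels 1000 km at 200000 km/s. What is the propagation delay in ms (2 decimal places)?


Given: distance = 1000 km, speed = 200000 km/s
Delay = distance / speed = 1000 / 200000 seconds
Delay in ms = 1000 * 1000 / 200000
Delay = 5.0000 ms
Rounded to 2 dp = 5.00 ms

5.00


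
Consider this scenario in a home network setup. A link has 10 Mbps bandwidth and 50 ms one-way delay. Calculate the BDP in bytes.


Given: bandwidth = 10 Mbps, delay = 50 ms
BDP in bits = 10 * 10^6 * 50 / 1000
BDP in bits = 500000
BDP in bytes = 500000 / 8 = 62500

62500


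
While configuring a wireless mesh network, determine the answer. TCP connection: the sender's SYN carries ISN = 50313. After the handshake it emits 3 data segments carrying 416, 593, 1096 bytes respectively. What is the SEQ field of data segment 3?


The SYN occupies sequence number ISN = 50313, so the first data byte is ISN + 1 = 50314.
SEQ of data segment i = (ISN + 1) + sum of payload sizes of segments 1..i-1.
Segment 1: SEQ = 50314, payload = 416 bytes
Segment 2: SEQ = 50730, payload = 593 bytes
Segment 3: SEQ = 51323, payload = 1096 bytes
SEQ of segment 3 = 50314 + 416 + 593 = 51323

51323


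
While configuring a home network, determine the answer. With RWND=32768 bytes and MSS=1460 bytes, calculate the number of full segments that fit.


Given: RWND = 32768 bytes, MSS = 1460 bytes
Full segments = floor(RWND / MSS)
Full segments = floor(32768 / 1460)
Full segments = floor(22.4438) = 22

22


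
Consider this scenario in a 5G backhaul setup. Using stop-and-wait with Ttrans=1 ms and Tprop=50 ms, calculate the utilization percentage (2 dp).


Given: Ttrans = 1 ms, Tprop = 50 ms
RTT = 2 * Tprop = 2 * 50 = 100 ms
U = Ttrans / (Ttrans + RTT)
U = 1 / (1 + 100)
U = 1 / 101 = 0.009901
U% = 0.99%

0.99


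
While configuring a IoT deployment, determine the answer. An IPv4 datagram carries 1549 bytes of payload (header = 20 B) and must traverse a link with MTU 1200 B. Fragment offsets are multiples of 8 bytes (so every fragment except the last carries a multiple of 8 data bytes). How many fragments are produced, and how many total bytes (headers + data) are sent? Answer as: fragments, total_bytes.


Max data per non-final fragment = floor((MTU - header)/8)*8 = floor((1200 - 20)/8)*8 = floor(1180/8)*8 = 1176 B
Final fragment needs no 8-byte alignment: it can carry up to MTU - header = 1180 B
Non-final fragments needed = ceil((payload - 1180) / 1176) = ceil(369/1176) = ceil(0.3138) = 1
Number of fragments = 1 + 1 = 2
Fragment sizes (data): 1 * 1176 B + 373 B (last, 373 <= 1180 OK)
Total bytes sent = payload + n_frags * header = 1549 + 2*20 = 1549 + 40 = 1589 B

2, 1589


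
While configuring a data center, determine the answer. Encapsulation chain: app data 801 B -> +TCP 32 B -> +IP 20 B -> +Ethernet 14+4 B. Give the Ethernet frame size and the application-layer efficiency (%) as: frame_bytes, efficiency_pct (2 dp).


TCP segment = 801 + 32 = 833 B
IP packet = 833 + 20 = 853 B
Ethernet frame = 853 + 14 + 4 = 871 B
Efficiency = app / frame = 801 / 871 = 0.919633 = 91.9633% -> 91.96% (2 dp)

871, 91.96


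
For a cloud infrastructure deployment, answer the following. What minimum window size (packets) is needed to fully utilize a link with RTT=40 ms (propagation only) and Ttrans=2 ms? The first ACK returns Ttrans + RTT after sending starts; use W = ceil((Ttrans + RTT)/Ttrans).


Given: Ttrans = 2 ms, RTT = 40 ms (= 2 * Tprop, Tprop = 20 ms)
Time until first ACK returns = Ttrans + RTT = 2 + 40 = 42 ms
Need W * Ttrans >= Ttrans + RTT  ->  W >= (Ttrans + RTT) / Ttrans
(Ttrans + RTT) / Ttrans = 42 / 2 = 21
W_min = ceil(21) = 21

21


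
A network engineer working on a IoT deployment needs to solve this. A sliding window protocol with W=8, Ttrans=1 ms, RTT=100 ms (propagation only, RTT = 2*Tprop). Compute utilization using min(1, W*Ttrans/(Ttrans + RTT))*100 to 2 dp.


Given: W = 8, Ttrans = 1 ms, RTT = 100 ms (= 2 * Tprop, Tprop = 50 ms)
Cycle time = Ttrans + RTT = 1 + 100 = 101 ms (first packet sent until its ACK returns)
W * Ttrans = 8 * 1 = 8 ms of sending per cycle
W * Ttrans / (Ttrans + RTT) = 8 / 101 = 0.079208
U = min(1, 0.079208) = 0.079208
U% = 7.92%

7.92


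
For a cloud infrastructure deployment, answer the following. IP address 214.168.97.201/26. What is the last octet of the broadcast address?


Given: IP = 214.168.97.201, prefix = /26
Host bits = 32 - 26 = 6
Network last octet = 201 AND mask = 192
Host part size = 2^6 - 1 = 63
Broadcast last octet = 192 OR 63 = 255

255


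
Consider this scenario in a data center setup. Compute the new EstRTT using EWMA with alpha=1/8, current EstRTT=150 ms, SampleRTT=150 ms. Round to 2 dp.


Given: EstRTT = 150 ms, SampleRTT = 150 ms, alpha = 1/8
New EstRTT = (1 - alpha) * EstRTT + alpha * SampleRTT
(7/8) * 150 = 131.25
(1/8) * 150 = 18.75
New EstRTT = 131.25 + 18.75 = 150 ms -> 150.00 ms (2 dp)

150.00


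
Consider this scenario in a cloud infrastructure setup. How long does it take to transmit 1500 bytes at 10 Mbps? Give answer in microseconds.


Given: packet = 1500 bytes, bandwidth = 10 Mbps
Packet in bits = 1500 * 8 = 12000 bits
Bandwidth = 10 * 10^6 = 10000000 bps
Time = 12000 / 10000000 seconds
Time in us = 12000 * 10^6 / 10000000 = 1200

1200


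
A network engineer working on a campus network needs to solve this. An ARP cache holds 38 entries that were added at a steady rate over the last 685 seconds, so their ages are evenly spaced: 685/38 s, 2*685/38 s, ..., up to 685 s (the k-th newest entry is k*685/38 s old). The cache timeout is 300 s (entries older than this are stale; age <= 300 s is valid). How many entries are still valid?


Ages are k * 685/38 s for k = 1..38 (spacing = 18.0263 s).
Entry k is valid iff k * 685/38 <= 300 iff k <= 38 * 300 / 685 = 16.6423
n_valid = floor(16.6423) = 16
(n_stale = 38 - 16 = 22)

16


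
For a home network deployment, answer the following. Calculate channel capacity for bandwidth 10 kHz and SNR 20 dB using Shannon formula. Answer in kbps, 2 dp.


Given: B = 10 kHz, SNR = 20 dB
SNR linear = 10^(20/10) = 100
1 + SNR = 101
log2(101) = 6.6582114828
C = 10 * 1000 * 6.6582114828 = 66582.1148 bps
C = 66.582115 kbps -> 66.58 kbps (2 dp)

66.58


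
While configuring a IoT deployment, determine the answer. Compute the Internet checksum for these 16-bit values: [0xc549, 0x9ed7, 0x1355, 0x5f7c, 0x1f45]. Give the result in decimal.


Given words: [0xc549, 0x9ed7, 0x1355, 0x5f7c, 0x1f45]
Step 1: Sum all words
Raw sum = 50505 + 40663 + 4949 + 24444 + 8005 = 128566
Step 2: Fold carry: (63030 + 1) = 63031
One's complement = ~63031 & 0xFFFF = 2504

2504


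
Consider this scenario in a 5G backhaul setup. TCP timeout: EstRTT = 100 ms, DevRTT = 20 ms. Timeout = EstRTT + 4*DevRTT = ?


Given: EstRTT = 100 ms, DevRTT = 20 ms
Timeout = EstRTT + 4 * DevRTT
4 * DevRTT = 4 * 20 = 80
Timeout = 100 + 80 = 180 ms

180


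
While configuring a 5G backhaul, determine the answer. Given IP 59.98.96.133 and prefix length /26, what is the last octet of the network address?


Given: IP = 59.98.96.133, prefix = /26
Subnet mask = 255.255.255.192
Last octet of IP: 133
Last octet of mask: 192
Network last octet = 133 AND 192 = 128

128


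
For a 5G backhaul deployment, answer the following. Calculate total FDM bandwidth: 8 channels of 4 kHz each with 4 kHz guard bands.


Given: 8 channels, 4 kHz each, guard = 4 kHz
Channel bandwidth = 8 * 4 = 32 kHz
Guard bands = 7 gaps * 4 kHz = 28 kHz
Total = 32 + 28 = 60 kHz

60
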